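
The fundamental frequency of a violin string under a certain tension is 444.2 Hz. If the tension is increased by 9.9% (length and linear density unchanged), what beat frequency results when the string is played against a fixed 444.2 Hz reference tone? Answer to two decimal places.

21.47 Hz

For a string, f ∝ √T, so the new frequency is 444.2·√1.099 = 465.6691 Hz.
f_beat = |465.6691 − 444.2| = 21.47 Hz.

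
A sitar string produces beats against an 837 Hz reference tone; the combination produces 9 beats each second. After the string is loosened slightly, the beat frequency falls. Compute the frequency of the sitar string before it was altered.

|f − 837| = 9, so the sitar string was at either 828 Hz or 846 Hz.
Reducing tension lowers a string's frequency; the adjustment lowers the sitar string's frequency.
The beat rate fell, so the adjustment moved the sitar string toward 837 Hz — it must have started above the reference.

846 Hz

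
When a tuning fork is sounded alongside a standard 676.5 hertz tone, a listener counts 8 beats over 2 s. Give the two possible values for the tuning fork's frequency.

672.5 Hz or 680.5 Hz

Beat frequency = 8/2 = 4 Hz.
|f − 676.5| = 4, so f = 676.5 ± 4.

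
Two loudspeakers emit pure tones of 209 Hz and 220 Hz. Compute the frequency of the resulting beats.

The beat frequency equals the magnitude of the frequency difference.
|209 − 220| = 11 Hz.

11 Hz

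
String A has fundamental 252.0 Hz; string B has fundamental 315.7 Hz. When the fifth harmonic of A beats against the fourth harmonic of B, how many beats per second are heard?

2.8 Hz

Fifth harmonic of the first: 5·252.0 = 1260.0 Hz.
Fourth harmonic of the second: 4·315.7 = 1262.8 Hz.
f_beat = |1260.0 − 1262.8| = 2.8 Hz.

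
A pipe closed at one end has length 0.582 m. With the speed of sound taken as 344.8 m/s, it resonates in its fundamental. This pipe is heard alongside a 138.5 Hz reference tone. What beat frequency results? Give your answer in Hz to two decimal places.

9.61 Hz

Closed pipe (odd harmonics): f_n = n·v/(4L) = 1·344.8/(4·0.582) = 148.1100 Hz.
f_beat = |148.1100 − 138.5| = 9.61 Hz.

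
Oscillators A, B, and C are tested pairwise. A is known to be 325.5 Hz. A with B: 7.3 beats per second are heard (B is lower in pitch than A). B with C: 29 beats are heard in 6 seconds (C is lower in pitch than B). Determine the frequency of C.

B is below A, so f_B = 325.5 − 7.3 = 318.2 Hz.
B–C: Beat frequency = 29/6 = 4.8333 Hz.
C is below B, so f_C = 318.2 − 4.8333 = 313.3667 Hz.

313.3667 Hz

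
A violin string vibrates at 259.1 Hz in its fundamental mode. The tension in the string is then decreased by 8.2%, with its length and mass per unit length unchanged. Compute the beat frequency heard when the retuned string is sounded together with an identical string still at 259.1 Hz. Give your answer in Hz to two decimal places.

For a string, f ∝ √T, so the new frequency is 259.1·√0.918 = 248.2497 Hz.
f_beat = |248.2497 − 259.1| = 10.85 Hz.

10.85 Hz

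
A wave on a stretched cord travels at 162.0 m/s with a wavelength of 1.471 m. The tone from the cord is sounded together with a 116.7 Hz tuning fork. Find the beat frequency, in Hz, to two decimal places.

Source frequency f = v/λ = 162.0/1.471 = 110.1292 Hz.
f_beat = |110.1292 − 116.7| = 6.57 Hz.

6.57 Hz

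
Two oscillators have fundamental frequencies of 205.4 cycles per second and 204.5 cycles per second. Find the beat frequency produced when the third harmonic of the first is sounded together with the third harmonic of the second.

2.7 Hz

Third harmonic of the first: 3·205.4 = 616.2 Hz.
Third harmonic of the second: 3·204.5 = 613.5 Hz.
f_beat = |616.2 − 613.5| = 2.7 Hz.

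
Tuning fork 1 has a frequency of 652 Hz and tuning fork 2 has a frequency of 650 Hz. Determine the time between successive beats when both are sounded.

0.500 s

f_beat = |652 − 650| = 2 Hz.
Beat period T = 1 / f_beat = 1 / 2 s.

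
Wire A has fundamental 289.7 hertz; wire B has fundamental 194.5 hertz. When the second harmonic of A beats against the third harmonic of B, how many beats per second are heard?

Second harmonic of the first: 2·289.7 = 579.4 Hz.
Third harmonic of the second: 3·194.5 = 583.5 Hz.
f_beat = |579.4 − 583.5| = 4.1 Hz.

4.1 Hz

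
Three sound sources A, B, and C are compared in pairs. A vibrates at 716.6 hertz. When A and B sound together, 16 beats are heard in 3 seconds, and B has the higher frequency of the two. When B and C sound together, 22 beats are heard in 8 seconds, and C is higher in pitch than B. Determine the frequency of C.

724.6833 Hz

A–B: Beat frequency = 16/3 = 5.3333 Hz.
B is above A, so f_B = 716.6 + 5.3333 = 721.9333 Hz.
B–C: Beat frequency = 22/8 = 2.75 Hz.
C is above B, so f_C = 721.9333 + 2.75 = 724.6833 Hz.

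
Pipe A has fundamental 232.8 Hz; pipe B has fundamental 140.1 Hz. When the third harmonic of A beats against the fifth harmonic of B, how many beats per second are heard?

Third harmonic of the first: 3·232.8 = 698.4 Hz.
Fifth harmonic of the second: 5·140.1 = 700.5 Hz.
f_beat = |698.4 − 700.5| = 2.1 Hz.

2.1 Hz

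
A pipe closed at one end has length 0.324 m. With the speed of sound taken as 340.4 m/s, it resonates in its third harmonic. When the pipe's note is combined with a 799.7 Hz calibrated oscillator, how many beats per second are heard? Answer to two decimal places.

11.74 Hz

Closed pipe (odd harmonics): f_n = n·v/(4L) = 3·340.4/(4·0.324) = 787.9630 Hz.
f_beat = |787.9630 − 799.7| = 11.74 Hz.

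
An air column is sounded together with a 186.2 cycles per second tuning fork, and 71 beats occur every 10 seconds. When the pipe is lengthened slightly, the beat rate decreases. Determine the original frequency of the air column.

Beat frequency = 71/10 = 7.1 Hz.
|f − 186.2| = 7.1, so the air column was at either 179.1 Hz or 193.3 Hz.
A longer pipe has a lower fundamental; the adjustment lowers the air column's frequency.
The beat rate fell, so the adjustment moved the air column toward 186.2 Hz — it must have started above the reference.

193.3 Hz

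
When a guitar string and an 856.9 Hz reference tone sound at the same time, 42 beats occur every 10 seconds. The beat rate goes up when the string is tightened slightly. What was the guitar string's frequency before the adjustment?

861.1 Hz

Beat frequency = 42/10 = 4.2 Hz.
|f − 856.9| = 4.2, so the guitar string was at either 852.7 Hz or 861.1 Hz.
Increasing tension raises a string's frequency; the adjustment raises the guitar string's frequency.
The beat rate rose, so the adjustment moved the guitar string further from 856.9 Hz — it was already above the reference.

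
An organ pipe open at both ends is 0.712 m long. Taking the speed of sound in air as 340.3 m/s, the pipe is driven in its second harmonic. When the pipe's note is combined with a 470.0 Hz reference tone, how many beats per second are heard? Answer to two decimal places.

7.95 Hz

Open pipe: f_n = n·v/(2L) = 2·340.3/(2·0.712) = 477.9494 Hz.
f_beat = |477.9494 − 470.0| = 7.95 Hz.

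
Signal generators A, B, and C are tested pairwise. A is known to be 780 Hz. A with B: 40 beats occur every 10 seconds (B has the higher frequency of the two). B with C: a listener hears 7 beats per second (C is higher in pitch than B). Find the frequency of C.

A–B: Beat frequency = 40/10 = 4 Hz.
B is above A, so f_B = 780 + 4 = 784 Hz.
C is above B, so f_C = 784 + 7 = 791 Hz.

791 Hz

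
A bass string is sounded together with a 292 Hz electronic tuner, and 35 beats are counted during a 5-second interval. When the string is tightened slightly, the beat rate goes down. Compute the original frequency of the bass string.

285 Hz

Beat frequency = 35/5 = 7 Hz.
|f − 292| = 7, so the bass string was at either 285 Hz or 299 Hz.
Increasing tension raises a string's frequency; the adjustment raises the bass string's frequency.
The beat rate fell, so the adjustment moved the bass string toward 292 Hz — it must have started below the reference.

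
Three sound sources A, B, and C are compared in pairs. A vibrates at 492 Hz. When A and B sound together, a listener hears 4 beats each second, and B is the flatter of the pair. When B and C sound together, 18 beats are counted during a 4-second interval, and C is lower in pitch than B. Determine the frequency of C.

483.5 Hz

B is below A, so f_B = 492 − 4 = 488 Hz.
B–C: Beat frequency = 18/4 = 4.5 Hz.
C is below B, so f_C = 488 − 4.5 = 483.5 Hz.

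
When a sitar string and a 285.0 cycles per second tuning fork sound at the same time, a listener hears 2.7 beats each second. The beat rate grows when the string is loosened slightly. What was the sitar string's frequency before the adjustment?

282.3 Hz

|f − 285.0| = 2.7, so the sitar string was at either 282.3 Hz or 287.7 Hz.
Reducing tension lowers a string's frequency; the adjustment lowers the sitar string's frequency.
The beat rate rose, so the adjustment moved the sitar string further from 285.0 Hz — it was already below the reference.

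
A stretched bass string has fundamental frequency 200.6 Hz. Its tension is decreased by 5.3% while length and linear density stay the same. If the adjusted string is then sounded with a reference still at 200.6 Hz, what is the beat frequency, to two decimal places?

5.39 Hz

For a string, f ∝ √T, so the new frequency is 200.6·√0.947 = 195.2117 Hz.
f_beat = |195.2117 − 200.6| = 5.39 Hz.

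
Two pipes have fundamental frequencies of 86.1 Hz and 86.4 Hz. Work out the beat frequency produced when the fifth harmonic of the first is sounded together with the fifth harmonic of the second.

Fifth harmonic of the first: 5·86.1 = 430.5 Hz.
Fifth harmonic of the second: 5·86.4 = 432.0 Hz.
f_beat = |430.5 − 432.0| = 1.5 Hz.

1.5 Hz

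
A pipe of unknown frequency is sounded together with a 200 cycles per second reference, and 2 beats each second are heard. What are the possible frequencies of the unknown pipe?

|f − 200| = 2, so f = 200 ± 2.

198 Hz or 202 Hz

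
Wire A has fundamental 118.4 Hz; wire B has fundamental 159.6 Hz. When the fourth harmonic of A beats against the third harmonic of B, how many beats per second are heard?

Fourth harmonic of the first: 4·118.4 = 473.6 Hz.
Third harmonic of the second: 3·159.6 = 478.8 Hz.
f_beat = |473.6 − 478.8| = 5.2 Hz.

5.2 Hz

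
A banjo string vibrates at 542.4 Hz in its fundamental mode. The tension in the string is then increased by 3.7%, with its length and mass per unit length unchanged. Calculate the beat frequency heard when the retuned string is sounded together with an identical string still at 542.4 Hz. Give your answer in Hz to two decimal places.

9.94 Hz

For a string, f ∝ √T, so the new frequency is 542.4·√1.037 = 552.3433 Hz.
f_beat = |552.3433 − 542.4| = 9.94 Hz.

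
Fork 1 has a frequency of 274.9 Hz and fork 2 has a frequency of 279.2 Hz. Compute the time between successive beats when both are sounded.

f_beat = |274.9 − 279.2| = 4.3 Hz.
Beat period T = 1 / f_beat = 1 / 4.3 s.

0.233 s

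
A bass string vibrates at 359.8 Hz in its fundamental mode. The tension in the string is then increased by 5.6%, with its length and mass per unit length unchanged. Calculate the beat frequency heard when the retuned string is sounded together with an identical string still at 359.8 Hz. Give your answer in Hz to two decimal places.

For a string, f ∝ √T, so the new frequency is 359.8·√1.056 = 369.7372 Hz.
f_beat = |369.7372 − 359.8| = 9.94 Hz.

9.94 Hz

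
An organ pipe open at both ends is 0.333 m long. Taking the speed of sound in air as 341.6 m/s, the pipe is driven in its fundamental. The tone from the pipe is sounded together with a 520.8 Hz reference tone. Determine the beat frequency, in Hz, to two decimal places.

7.89 Hz

Open pipe: f_n = n·v/(2L) = 1·341.6/(2·0.333) = 512.9129 Hz.
f_beat = |512.9129 − 520.8| = 7.89 Hz.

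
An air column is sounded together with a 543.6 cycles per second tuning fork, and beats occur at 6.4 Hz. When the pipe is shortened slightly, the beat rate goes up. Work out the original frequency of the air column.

|f − 543.6| = 6.4, so the air column was at either 537.2 Hz or 550 Hz.
A shorter pipe has a higher fundamental; the adjustment raises the air column's frequency.
The beat rate rose, so the adjustment moved the air column further from 543.6 Hz — it was already above the reference.

550 Hz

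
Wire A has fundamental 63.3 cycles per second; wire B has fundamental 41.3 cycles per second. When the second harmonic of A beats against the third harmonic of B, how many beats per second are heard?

2.7 Hz

Second harmonic of the first: 2·63.3 = 126.6 Hz.
Third harmonic of the second: 3·41.3 = 123.9 Hz.
f_beat = |126.6 − 123.9| = 2.7 Hz.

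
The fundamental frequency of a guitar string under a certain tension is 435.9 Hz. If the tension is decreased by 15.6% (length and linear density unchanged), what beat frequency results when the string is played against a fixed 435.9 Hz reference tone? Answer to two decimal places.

35.44 Hz

For a string, f ∝ √T, so the new frequency is 435.9·√0.844 = 400.4590 Hz.
f_beat = |400.4590 − 435.9| = 35.44 Hz.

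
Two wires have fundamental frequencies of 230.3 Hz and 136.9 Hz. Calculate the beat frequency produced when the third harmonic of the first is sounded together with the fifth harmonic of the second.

Third harmonic of the first: 3·230.3 = 690.9 Hz.
Fifth harmonic of the second: 5·136.9 = 684.5 Hz.
f_beat = |690.9 − 684.5| = 6.4 Hz.

6.4 Hz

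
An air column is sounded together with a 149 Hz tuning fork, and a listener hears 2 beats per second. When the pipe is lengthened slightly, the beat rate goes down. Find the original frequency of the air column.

|f − 149| = 2, so the air column was at either 147 Hz or 151 Hz.
A longer pipe has a lower fundamental; the adjustment lowers the air column's frequency.
The beat rate fell, so the adjustment moved the air column toward 149 Hz — it must have started above the reference.

151 Hz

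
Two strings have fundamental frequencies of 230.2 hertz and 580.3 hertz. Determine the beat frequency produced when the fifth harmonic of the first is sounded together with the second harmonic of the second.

Fifth harmonic of the first: 5·230.2 = 1151.0 Hz.
Second harmonic of the second: 2·580.3 = 1160.6 Hz.
f_beat = |1151.0 − 1160.6| = 9.6 Hz.

9.6 Hz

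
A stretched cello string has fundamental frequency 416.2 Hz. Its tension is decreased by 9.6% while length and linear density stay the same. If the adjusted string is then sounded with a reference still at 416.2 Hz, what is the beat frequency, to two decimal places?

For a string, f ∝ √T, so the new frequency is 416.2·√0.904 = 395.7184 Hz.
f_beat = |395.7184 − 416.2| = 20.48 Hz.

20.48 Hz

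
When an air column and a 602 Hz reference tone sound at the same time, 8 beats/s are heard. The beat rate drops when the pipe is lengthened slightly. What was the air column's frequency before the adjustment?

|f − 602| = 8, so the air column was at either 594 Hz or 610 Hz.
A longer pipe has a lower fundamental; the adjustment lowers the air column's frequency.
The beat rate fell, so the adjustment moved the air column toward 602 Hz — it must have started above the reference.

610 Hz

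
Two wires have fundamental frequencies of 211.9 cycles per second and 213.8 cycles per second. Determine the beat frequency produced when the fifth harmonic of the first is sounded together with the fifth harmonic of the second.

Fifth harmonic of the first: 5·211.9 = 1059.5 Hz.
Fifth harmonic of the second: 5·213.8 = 1069.0 Hz.
f_beat = |1059.5 − 1069.0| = 9.5 Hz.

9.5 Hz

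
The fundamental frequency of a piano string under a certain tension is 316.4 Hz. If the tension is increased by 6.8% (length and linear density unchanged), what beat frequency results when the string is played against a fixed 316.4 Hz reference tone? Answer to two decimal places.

For a string, f ∝ √T, so the new frequency is 316.4·√1.068 = 326.9807 Hz.
f_beat = |326.9807 − 316.4| = 10.58 Hz.

10.58 Hz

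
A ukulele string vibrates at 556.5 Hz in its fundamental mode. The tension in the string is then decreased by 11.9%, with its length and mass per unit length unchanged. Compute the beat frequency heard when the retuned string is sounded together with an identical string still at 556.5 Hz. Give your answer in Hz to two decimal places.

For a string, f ∝ √T, so the new frequency is 556.5·√0.881 = 522.3398 Hz.
f_beat = |522.3398 − 556.5| = 34.16 Hz.

34.16 Hz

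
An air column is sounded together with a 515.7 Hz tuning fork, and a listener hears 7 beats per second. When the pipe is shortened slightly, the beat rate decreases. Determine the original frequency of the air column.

|f − 515.7| = 7, so the air column was at either 508.7 Hz or 522.7 Hz.
A shorter pipe has a higher fundamental; the adjustment raises the air column's frequency.
The beat rate fell, so the adjustment moved the air column toward 515.7 Hz — it must have started below the reference.

508.7 Hz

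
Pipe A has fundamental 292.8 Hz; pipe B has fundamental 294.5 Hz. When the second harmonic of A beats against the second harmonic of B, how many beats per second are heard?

Second harmonic of the first: 2·292.8 = 585.6 Hz.
Second harmonic of the second: 2·294.5 = 589.0 Hz.
f_beat = |585.6 − 589.0| = 3.4 Hz.

3.4 Hz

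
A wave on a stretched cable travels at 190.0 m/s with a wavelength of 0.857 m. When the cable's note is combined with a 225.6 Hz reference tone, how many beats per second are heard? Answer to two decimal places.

3.90 Hz

Source frequency f = v/λ = 190.0/0.857 = 221.7036 Hz.
f_beat = |221.7036 − 225.6| = 3.90 Hz.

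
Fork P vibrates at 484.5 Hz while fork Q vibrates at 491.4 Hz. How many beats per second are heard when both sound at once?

6.9 Hz

The beat frequency equals the magnitude of the frequency difference.
|484.5 − 491.4| = 6.9 Hz.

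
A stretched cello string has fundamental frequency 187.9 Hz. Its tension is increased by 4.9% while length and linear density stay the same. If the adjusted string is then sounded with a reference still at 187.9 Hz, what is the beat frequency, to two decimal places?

4.55 Hz

For a string, f ∝ √T, so the new frequency is 187.9·√1.049 = 192.4485 Hz.
f_beat = |192.4485 − 187.9| = 4.55 Hz.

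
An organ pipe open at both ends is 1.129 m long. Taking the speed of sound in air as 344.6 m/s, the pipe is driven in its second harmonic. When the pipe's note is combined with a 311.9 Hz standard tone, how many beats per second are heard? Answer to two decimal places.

6.67 Hz

Open pipe: f_n = n·v/(2L) = 2·344.6/(2·1.129) = 305.2259 Hz.
f_beat = |305.2259 − 311.9| = 6.67 Hz.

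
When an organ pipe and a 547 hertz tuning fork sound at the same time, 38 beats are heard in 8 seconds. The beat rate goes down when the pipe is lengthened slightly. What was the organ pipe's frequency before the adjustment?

Beat frequency = 38/8 = 4.75 Hz.
|f − 547| = 4.75, so the organ pipe was at either 542.25 Hz or 551.75 Hz.
A longer pipe has a lower fundamental; the adjustment lowers the organ pipe's frequency.
The beat rate fell, so the adjustment moved the organ pipe toward 547 Hz — it must have started above the reference.

551.75 Hz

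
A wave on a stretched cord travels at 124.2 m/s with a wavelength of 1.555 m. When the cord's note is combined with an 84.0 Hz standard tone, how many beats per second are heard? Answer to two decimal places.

Source frequency f = v/λ = 124.2/1.555 = 79.8714 Hz.
f_beat = |79.8714 − 84.0| = 4.13 Hz.

4.13 Hz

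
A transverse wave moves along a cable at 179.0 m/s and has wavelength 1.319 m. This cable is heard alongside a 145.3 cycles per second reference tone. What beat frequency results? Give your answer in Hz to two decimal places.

Source frequency f = v/λ = 179.0/1.319 = 135.7089 Hz.
f_beat = |135.7089 − 145.3| = 9.59 Hz.

9.59 Hz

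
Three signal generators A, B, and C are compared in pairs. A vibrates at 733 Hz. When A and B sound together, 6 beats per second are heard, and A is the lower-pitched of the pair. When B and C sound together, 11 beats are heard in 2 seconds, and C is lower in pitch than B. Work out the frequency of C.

B is above A, so f_B = 733 + 6 = 739 Hz.
B–C: Beat frequency = 11/2 = 5.5 Hz.
C is below B, so f_C = 739 − 5.5 = 733.5 Hz.

733.5 Hz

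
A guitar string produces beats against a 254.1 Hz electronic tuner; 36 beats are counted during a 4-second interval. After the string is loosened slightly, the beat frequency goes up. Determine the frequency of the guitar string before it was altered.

Beat frequency = 36/4 = 9 Hz.
|f − 254.1| = 9, so the guitar string was at either 245.1 Hz or 263.1 Hz.
Reducing tension lowers a string's frequency; the adjustment lowers the guitar string's frequency.
The beat rate rose, so the adjustment moved the guitar string further from 254.1 Hz — it was already below the reference.

245.1 Hz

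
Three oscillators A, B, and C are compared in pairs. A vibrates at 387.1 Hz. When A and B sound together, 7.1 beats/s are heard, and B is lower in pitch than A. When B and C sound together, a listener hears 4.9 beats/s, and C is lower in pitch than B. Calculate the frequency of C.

B is below A, so f_B = 387.1 − 7.1 = 380 Hz.
C is below B, so f_C = 380 − 4.9 = 375.1 Hz.

375.1 Hz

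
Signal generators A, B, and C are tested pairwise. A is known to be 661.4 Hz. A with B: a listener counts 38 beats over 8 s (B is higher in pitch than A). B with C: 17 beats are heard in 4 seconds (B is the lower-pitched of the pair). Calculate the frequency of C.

A–B: Beat frequency = 38/8 = 4.75 Hz.
B is above A, so f_B = 661.4 + 4.75 = 666.15 Hz.
B–C: Beat frequency = 17/4 = 4.25 Hz.
C is above B, so f_C = 666.15 + 4.25 = 670.4 Hz.

670.4 Hz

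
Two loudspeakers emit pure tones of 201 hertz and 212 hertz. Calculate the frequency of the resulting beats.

11 Hz

Beats arise from superposition of two nearby frequencies; the beat rate is |f₁ − f₂|.
|201 − 212| = 11 Hz.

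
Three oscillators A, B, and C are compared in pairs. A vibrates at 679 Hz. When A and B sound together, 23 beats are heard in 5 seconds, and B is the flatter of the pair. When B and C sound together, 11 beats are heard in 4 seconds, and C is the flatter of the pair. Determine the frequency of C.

A–B: Beat frequency = 23/5 = 4.6 Hz.
B is below A, so f_B = 679 − 4.6 = 674.4 Hz.
B–C: Beat frequency = 11/4 = 2.75 Hz.
C is below B, so f_C = 674.4 − 2.75 = 671.65 Hz.

671.65 Hz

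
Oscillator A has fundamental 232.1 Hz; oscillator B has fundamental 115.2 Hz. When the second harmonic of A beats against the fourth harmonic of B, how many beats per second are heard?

Second harmonic of the first: 2·232.1 = 464.2 Hz.
Fourth harmonic of the second: 4·115.2 = 460.8 Hz.
f_beat = |464.2 − 460.8| = 3.4 Hz.

3.4 Hz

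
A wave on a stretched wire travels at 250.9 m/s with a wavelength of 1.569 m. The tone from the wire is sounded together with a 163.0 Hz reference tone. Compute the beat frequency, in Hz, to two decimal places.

Source frequency f = v/λ = 250.9/1.569 = 159.9108 Hz.
f_beat = |159.9108 − 163.0| = 3.09 Hz.

3.09 Hz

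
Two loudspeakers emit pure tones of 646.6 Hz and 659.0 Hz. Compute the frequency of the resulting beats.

12.4 Hz

f_beat = |f₁ − f₂|.
|646.6 − 659.0| = 12.4 Hz.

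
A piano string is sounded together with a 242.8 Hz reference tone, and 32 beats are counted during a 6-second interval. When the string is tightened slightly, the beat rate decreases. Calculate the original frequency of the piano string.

Beat frequency = 32/6 = 5.3333 Hz.
|f − 242.8| = 5.3333, so the piano string was at either 237.4667 Hz or 248.1333 Hz.
Increasing tension raises a string's frequency; the adjustment raises the piano string's frequency.
The beat rate fell, so the adjustment moved the piano string toward 242.8 Hz — it must have started below the reference.

237.4667 Hz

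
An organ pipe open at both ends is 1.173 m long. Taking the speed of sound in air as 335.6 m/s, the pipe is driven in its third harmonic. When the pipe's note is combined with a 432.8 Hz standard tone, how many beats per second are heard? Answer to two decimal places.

3.64 Hz

Open pipe: f_n = n·v/(2L) = 3·335.6/(2·1.173) = 429.1560 Hz.
f_beat = |429.1560 − 432.8| = 3.64 Hz.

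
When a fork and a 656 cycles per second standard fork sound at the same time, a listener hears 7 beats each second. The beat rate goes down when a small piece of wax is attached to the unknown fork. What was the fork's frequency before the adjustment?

663 Hz

|f − 656| = 7, so the fork was at either 649 Hz or 663 Hz.
Loading a fork with wax lowers its frequency; the adjustment lowers the fork's frequency.
The beat rate fell, so the adjustment moved the fork toward 656 Hz — it must have started above the reference.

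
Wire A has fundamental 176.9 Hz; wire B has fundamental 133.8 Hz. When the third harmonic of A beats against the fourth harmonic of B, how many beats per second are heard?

4.5 Hz

Third harmonic of the first: 3·176.9 = 530.7 Hz.
Fourth harmonic of the second: 4·133.8 = 535.2 Hz.
f_beat = |530.7 − 535.2| = 4.5 Hz.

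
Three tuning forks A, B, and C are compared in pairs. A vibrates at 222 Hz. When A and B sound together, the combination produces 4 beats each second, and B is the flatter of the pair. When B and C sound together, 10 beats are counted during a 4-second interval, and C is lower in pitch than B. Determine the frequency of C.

B is below A, so f_B = 222 − 4 = 218 Hz.
B–C: Beat frequency = 10/4 = 2.5 Hz.
C is below B, so f_C = 218 − 2.5 = 215.5 Hz.

215.5 Hz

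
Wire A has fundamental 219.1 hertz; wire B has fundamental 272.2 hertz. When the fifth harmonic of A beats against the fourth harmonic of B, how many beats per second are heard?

6.7 Hz

Fifth harmonic of the first: 5·219.1 = 1095.5 Hz.
Fourth harmonic of the second: 4·272.2 = 1088.8 Hz.
f_beat = |1095.5 − 1088.8| = 6.7 Hz.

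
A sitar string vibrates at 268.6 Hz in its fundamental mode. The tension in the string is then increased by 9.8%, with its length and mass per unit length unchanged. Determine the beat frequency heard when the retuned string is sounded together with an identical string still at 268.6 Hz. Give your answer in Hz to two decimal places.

For a string, f ∝ √T, so the new frequency is 268.6·√1.098 = 281.4538 Hz.
f_beat = |281.4538 − 268.6| = 12.85 Hz.

12.85 Hz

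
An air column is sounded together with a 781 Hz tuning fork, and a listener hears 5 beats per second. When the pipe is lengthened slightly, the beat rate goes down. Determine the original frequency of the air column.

786 Hz

|f − 781| = 5, so the air column was at either 776 Hz or 786 Hz.
A longer pipe has a lower fundamental; the adjustment lowers the air column's frequency.
The beat rate fell, so the adjustment moved the air column toward 781 Hz — it must have started above the reference.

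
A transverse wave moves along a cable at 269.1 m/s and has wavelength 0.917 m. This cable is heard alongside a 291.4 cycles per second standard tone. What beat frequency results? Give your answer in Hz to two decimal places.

2.06 Hz

Source frequency f = v/λ = 269.1/0.917 = 293.4569 Hz.
f_beat = |293.4569 − 291.4| = 2.06 Hz.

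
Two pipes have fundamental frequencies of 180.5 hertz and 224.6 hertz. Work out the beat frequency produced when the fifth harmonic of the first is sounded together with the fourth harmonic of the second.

Fifth harmonic of the first: 5·180.5 = 902.5 Hz.
Fourth harmonic of the second: 4·224.6 = 898.4 Hz.
f_beat = |902.5 − 898.4| = 4.1 Hz.

4.1 Hz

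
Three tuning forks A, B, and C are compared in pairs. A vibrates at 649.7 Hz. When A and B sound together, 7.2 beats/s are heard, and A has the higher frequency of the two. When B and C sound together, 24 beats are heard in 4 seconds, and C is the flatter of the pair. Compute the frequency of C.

636.5 Hz

B is below A, so f_B = 649.7 − 7.2 = 642.5 Hz.
B–C: Beat frequency = 24/4 = 6 Hz.
C is below B, so f_C = 642.5 − 6 = 636.5 Hz.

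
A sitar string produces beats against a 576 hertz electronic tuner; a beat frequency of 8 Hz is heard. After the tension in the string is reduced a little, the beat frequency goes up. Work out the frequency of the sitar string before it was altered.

568 Hz

|f − 576| = 8, so the sitar string was at either 568 Hz or 584 Hz.
Lower tension means lower frequency; the adjustment lowers the sitar string's frequency.
The beat rate rose, so the adjustment moved the sitar string further from 576 Hz — it was already below the reference.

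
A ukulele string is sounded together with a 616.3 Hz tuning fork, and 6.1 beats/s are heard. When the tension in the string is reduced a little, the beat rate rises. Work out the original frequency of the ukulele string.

610.2 Hz

|f − 616.3| = 6.1, so the ukulele string was at either 610.2 Hz or 622.4 Hz.
Lower tension means lower frequency; the adjustment lowers the ukulele string's frequency.
The beat rate rose, so the adjustment moved the ukulele string further from 616.3 Hz — it was already below the reference.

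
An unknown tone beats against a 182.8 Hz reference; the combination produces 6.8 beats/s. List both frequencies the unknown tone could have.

176 Hz or 189.6 Hz

|f − 182.8| = 6.8, so f = 182.8 ± 6.8.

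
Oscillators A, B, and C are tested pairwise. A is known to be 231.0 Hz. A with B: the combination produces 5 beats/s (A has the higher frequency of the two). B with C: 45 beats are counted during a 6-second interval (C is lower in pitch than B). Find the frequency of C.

B is below A, so f_B = 231.0 − 5 = 226 Hz.
B–C: Beat frequency = 45/6 = 7.5 Hz.
C is below B, so f_C = 226 − 7.5 = 218.5 Hz.

218.5 Hz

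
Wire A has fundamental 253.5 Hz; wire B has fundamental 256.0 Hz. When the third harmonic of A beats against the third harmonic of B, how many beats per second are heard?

Third harmonic of the first: 3·253.5 = 760.5 Hz.
Third harmonic of the second: 3·256.0 = 768.0 Hz.
f_beat = |760.5 − 768.0| = 7.5 Hz.

7.5 Hz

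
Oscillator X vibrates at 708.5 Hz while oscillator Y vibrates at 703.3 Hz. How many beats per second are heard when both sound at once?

5.2 Hz

Beats arise from superposition of two nearby frequencies; the beat rate is |f₁ − f₂|.
|708.5 − 703.3| = 5.2 Hz.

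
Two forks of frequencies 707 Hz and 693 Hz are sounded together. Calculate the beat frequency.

The beat frequency equals the magnitude of the frequency difference.
|707 − 693| = 14 Hz.

14 Hz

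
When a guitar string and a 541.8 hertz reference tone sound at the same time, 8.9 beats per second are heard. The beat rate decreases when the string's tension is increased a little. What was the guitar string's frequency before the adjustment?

532.9 Hz

|f − 541.8| = 8.9, so the guitar string was at either 532.9 Hz or 550.7 Hz.
Higher tension means higher frequency; the adjustment raises the guitar string's frequency.
The beat rate fell, so the adjustment moved the guitar string toward 541.8 Hz — it must have started below the reference.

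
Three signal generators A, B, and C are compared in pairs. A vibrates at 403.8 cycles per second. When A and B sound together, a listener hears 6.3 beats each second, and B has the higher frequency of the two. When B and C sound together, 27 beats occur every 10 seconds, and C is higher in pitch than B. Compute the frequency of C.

412.8 Hz

B is above A, so f_B = 403.8 + 6.3 = 410.1 Hz.
B–C: Beat frequency = 27/10 = 2.7 Hz.
C is above B, so f_C = 410.1 + 2.7 = 412.8 Hz.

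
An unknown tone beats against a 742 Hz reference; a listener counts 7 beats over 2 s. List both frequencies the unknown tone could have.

738.5 Hz or 745.5 Hz

Beat frequency = 7/2 = 3.5 Hz.
|f − 742| = 3.5, so f = 742 ± 3.5.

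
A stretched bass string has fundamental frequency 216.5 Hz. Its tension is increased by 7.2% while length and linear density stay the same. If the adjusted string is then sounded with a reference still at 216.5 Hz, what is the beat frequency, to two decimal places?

For a string, f ∝ √T, so the new frequency is 216.5·√1.072 = 224.1585 Hz.
f_beat = |224.1585 − 216.5| = 7.66 Hz.

7.66 Hz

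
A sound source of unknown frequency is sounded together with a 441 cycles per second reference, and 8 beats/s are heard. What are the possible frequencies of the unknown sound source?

433 Hz or 449 Hz

|f − 441| = 8, so f = 441 ± 8.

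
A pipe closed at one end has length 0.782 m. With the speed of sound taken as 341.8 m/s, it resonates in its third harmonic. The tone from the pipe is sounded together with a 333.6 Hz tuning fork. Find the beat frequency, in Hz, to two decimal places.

Closed pipe (odd harmonics): f_n = n·v/(4L) = 3·341.8/(4·0.782) = 327.8133 Hz.
f_beat = |327.8133 − 333.6| = 5.79 Hz.

5.79 Hz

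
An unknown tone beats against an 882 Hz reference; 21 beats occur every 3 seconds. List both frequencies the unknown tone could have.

875 Hz or 889 Hz

Beat frequency = 21/3 = 7 Hz.
|f − 882| = 7, so f = 882 ± 7.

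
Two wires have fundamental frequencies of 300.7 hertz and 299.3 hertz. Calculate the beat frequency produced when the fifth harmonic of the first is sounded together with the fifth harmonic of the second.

7.0 Hz

Fifth harmonic of the first: 5·300.7 = 1503.5 Hz.
Fifth harmonic of the second: 5·299.3 = 1496.5 Hz.
f_beat = |1503.5 − 1496.5| = 7.0 Hz.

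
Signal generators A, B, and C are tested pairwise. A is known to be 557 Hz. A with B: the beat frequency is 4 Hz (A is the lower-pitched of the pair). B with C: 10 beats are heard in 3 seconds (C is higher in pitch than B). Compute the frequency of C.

B is above A, so f_B = 557 + 4 = 561 Hz.
B–C: Beat frequency = 10/3 = 3.3333 Hz.
C is above B, so f_C = 561 + 3.3333 = 564.3333 Hz.

564.3333 Hz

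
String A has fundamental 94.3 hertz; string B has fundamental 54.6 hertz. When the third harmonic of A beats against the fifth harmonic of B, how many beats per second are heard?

9.9 Hz

Third harmonic of the first: 3·94.3 = 282.9 Hz.
Fifth harmonic of the second: 5·54.6 = 273.0 Hz.
f_beat = |282.9 − 273.0| = 9.9 Hz.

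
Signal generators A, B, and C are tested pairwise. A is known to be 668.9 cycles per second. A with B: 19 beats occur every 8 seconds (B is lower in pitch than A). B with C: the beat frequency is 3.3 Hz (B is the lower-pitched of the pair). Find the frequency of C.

669.825 Hz

A–B: Beat frequency = 19/8 = 2.375 Hz.
B is below A, so f_B = 668.9 − 2.375 = 666.525 Hz.
C is above B, so f_C = 666.525 + 3.3 = 669.825 Hz.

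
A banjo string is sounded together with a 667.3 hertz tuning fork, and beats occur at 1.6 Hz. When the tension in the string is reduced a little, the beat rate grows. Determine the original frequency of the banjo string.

|f − 667.3| = 1.6, so the banjo string was at either 665.7 Hz or 668.9 Hz.
Lower tension means lower frequency; the adjustment lowers the banjo string's frequency.
The beat rate rose, so the adjustment moved the banjo string further from 667.3 Hz — it was already below the reference.

665.7 Hz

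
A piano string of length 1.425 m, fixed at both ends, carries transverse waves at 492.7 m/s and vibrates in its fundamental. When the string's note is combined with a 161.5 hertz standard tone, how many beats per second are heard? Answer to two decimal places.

11.38 Hz

For a string fixed at both ends, f_n = n·v/(2L) = 1·492.7/(2·1.425) = 172.8772 Hz.
f_beat = |172.8772 − 161.5| = 11.38 Hz.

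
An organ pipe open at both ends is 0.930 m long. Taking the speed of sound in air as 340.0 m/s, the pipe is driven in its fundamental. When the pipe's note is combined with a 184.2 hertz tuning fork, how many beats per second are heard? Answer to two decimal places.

1.40 Hz

Open pipe: f_n = n·v/(2L) = 1·340.0/(2·0.930) = 182.7957 Hz.
f_beat = |182.7957 − 184.2| = 1.40 Hz.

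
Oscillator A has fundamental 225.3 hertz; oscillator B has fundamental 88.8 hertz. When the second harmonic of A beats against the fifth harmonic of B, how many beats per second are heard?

6.6 Hz

Second harmonic of the first: 2·225.3 = 450.6 Hz.
Fifth harmonic of the second: 5·88.8 = 444.0 Hz.
f_beat = |450.6 − 444.0| = 6.6 Hz.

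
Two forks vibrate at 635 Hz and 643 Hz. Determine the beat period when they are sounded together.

0.125 s

f_beat = |635 − 643| = 8 Hz.
Beat period T = 1 / f_beat = 1 / 8 s.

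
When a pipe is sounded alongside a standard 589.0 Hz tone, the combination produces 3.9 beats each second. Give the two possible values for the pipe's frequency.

585.1 Hz or 592.9 Hz

|f − 589.0| = 3.9, so f = 589.0 ± 3.9.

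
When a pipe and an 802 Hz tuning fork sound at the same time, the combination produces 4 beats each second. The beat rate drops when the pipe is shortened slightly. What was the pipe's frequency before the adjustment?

798 Hz

|f − 802| = 4, so the pipe was at either 798 Hz or 806 Hz.
A shorter pipe has a higher fundamental; the adjustment raises the pipe's frequency.
The beat rate fell, so the adjustment moved the pipe toward 802 Hz — it must have started below the reference.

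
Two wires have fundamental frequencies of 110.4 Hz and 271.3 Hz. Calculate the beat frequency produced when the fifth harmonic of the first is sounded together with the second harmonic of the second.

Fifth harmonic of the first: 5·110.4 = 552.0 Hz.
Second harmonic of the second: 2·271.3 = 542.6 Hz.
f_beat = |552.0 − 542.6| = 9.4 Hz.

9.4 Hz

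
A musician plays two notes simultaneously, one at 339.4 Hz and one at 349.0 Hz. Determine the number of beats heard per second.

The beat frequency equals the magnitude of the frequency difference.
|339.4 − 349.0| = 9.6 Hz.

9.6 Hz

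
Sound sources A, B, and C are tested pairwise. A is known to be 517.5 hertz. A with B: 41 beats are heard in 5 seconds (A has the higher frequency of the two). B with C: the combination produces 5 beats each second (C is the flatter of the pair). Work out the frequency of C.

A–B: Beat frequency = 41/5 = 8.2 Hz.
B is below A, so f_B = 517.5 − 8.2 = 509.3 Hz.
C is below B, so f_C = 509.3 − 5 = 504.3 Hz.

504.3 Hz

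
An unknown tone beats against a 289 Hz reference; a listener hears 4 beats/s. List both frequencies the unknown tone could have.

|f − 289| = 4, so f = 289 ± 4.

285 Hz or 293 Hz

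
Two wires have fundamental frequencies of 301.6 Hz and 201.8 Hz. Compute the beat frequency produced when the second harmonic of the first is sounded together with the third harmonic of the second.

2.2 Hz

Second harmonic of the first: 2·301.6 = 603.2 Hz.
Third harmonic of the second: 3·201.8 = 605.4 Hz.
f_beat = |603.2 − 605.4| = 2.2 Hz.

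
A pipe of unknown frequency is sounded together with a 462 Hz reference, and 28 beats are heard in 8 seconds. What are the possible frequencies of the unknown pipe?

Beat frequency = 28/8 = 3.5 Hz.
|f − 462| = 3.5, so f = 462 ± 3.5.

458.5 Hz or 465.5 Hz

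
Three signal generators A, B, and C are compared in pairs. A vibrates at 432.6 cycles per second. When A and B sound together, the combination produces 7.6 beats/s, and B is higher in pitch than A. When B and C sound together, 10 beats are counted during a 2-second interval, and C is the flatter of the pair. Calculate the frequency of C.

435.2 Hz

B is above A, so f_B = 432.6 + 7.6 = 440.2 Hz.
B–C: Beat frequency = 10/2 = 5 Hz.
C is below B, so f_C = 440.2 − 5 = 435.2 Hz.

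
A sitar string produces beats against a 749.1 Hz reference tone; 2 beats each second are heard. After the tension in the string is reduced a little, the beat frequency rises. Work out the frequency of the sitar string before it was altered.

747.1 Hz

|f − 749.1| = 2, so the sitar string was at either 747.1 Hz or 751.1 Hz.
Lower tension means lower frequency; the adjustment lowers the sitar string's frequency.
The beat rate rose, so the adjustment moved the sitar string further from 749.1 Hz — it was already below the reference.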